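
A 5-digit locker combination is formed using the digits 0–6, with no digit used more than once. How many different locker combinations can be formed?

2520

With no repetition, fill the 5 digits in order: 7 choices, then 6, down to 3.
7 × 6 × 5 × 4 × 3 = 2520.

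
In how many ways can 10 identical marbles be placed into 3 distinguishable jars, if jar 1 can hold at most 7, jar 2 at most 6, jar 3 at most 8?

Ignoring the caps, the number of non-negative solutions to x_1+…+x_3 = 10 is C(12,2) = 66.
Subtract solutions that violate a single cap (substitute x_i' = x_i − (cap_i+1)): x_1 ≥ 8 gives C(4,2) = 6; x_2 ≥ 7 gives C(5,2) = 10; x_3 ≥ 9 gives C(3,2) = 3. Together 19.
No two caps can be exceeded simultaneously, so the pair terms are all 0.
By inclusion–exclusion the count is 66 − 19 + 0 = 47.

47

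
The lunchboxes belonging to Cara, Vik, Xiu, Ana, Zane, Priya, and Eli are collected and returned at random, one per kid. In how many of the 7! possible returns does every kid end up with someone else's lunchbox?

1854

Count assignments avoiding every fixed point. For any j of the 7 kids fixed to their own lunchbox, the other 7−j can be arranged in (7−j)! ways.
By inclusion–exclusion this is Σ_{j=0}^{7} (−1)^j C(7,j)·(7−j)!.
Computing: 5040 − 5040 + 2520 − 840 + 210 − 42 + 7 − 1 = 1854.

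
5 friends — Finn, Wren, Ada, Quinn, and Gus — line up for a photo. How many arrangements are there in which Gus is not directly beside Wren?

Of the 5! = 120 arrangements, those with Gus and Wren adjacent number 2 × 4! = 48 (treat the pair as a block with 2 internal orders).
So 120 − 48 = 72 arrangements keep them apart.

72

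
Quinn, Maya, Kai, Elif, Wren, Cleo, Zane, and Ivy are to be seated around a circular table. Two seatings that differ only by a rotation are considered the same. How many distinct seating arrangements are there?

5040

Fix one person's seat to break rotational symmetry; the remaining 7 people can be arranged in (7)! = 5040 ways.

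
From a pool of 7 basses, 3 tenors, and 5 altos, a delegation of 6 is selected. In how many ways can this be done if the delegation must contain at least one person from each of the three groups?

3850

Unrestricted: C(15,6) = 5005 ways to pick any 6 of the 15.
Subtract selections that omit an entire group: no basses → C(8,6) = 28; no tenors → C(12,6) = 924; no altos → C(10,6) = 210.
Add back selections omitting two groups (i.e. drawn from a single group): C(7,6) + C(3,6) + C(5,6) = 7.
By inclusion–exclusion: 5005 − 1162 + 7 = 3850.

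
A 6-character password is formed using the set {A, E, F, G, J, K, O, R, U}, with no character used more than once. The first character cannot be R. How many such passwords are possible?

The first character has 9−1 = 8 choices (anything except R).
The remaining 5 characters are filled from the other 8 symbols without repetition: 8 × 7 × 6 × 5 × 4 = 6720.
Total: 8 × 6720 = 53760.

53760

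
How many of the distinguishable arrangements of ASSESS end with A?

5

Fix A in the last position and arrange the remaining 5 letters.
Those 5 letters have S appearing 4 times, giving (5)!/(4!) = 5.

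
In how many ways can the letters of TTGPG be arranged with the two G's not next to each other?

There are 5!/(2!·2!) = 30 arrangements of TTGPG in total.
Arrangements with the G's together: treat GG as one letter, giving (4)!/(2!) = 12.
Subtracting, 30 − 12 = 18 arrangements keep the G's apart.

18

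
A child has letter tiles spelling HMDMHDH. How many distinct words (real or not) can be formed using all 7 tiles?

210

The 7 letters of HMDMHDH have repeats: D appearing twice, H appearing 3 times, and M appearing twice.
The number of distinct arrangements is 7!/(3!·2!·2!) = 5040/24 = 210.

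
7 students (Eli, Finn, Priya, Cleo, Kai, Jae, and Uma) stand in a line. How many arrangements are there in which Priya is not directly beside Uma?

3600

Of the 7! = 5040 arrangements, those with Priya and Uma adjacent number 2 × 6! = 1440 (treat the pair as a block with 2 internal orders).
Complementary counting: 5040 − 1440 = 3600.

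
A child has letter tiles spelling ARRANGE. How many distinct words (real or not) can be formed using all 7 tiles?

1260

Letter multiplicities in ARRANGE: A×2, E×1, G×1, N×1, R×2.
Dividing 7! = 5040 by 2!·2! = 4 for the repeated letters gives 1260.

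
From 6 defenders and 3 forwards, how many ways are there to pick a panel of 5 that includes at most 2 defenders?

Split by how many defenders are chosen (0 through 2).
Sum: C(6,0)·C(3,5) + C(6,1)·C(3,4) + C(6,2)·C(3,3) = 0 + 0 + 15 = 15.

15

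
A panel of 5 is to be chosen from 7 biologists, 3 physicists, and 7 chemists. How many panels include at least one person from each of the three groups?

With no constraint there are C(17,5) = 6188 possible selections.
Selections missing a whole group: no biologists → C(10,5) = 252; no physicists → C(14,5) = 2002; no chemists → C(10,5) = 252.
Add back selections omitting two groups (i.e. drawn from a single group): C(7,5) + C(3,5) + C(7,5) = 42.
By inclusion–exclusion: 6188 − 2506 + 42 = 3724.

3724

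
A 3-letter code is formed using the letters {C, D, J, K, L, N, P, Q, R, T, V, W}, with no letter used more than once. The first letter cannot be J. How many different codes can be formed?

The first letter has 12−1 = 11 choices (anything except J).
The remaining 2 letters are filled from the other 11 symbols without repetition: 11 × 10 = 110.
Total: 11 × 110 = 1210.

1210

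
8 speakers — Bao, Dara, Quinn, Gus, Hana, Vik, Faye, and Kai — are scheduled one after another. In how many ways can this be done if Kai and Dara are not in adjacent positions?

Of the 8! = 40320 arrangements, those with Kai and Dara adjacent number 2 × 7! = 10080 (treat the pair as a block with 2 internal orders).
So 40320 − 10080 = 30240 arrangements keep them apart.

30240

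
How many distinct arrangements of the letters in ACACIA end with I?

10

With the last slot taken by I, it remains to arrange the other 5 letters (ACACA).
Those 5 letters have A appearing 3 times and C appearing twice, giving (5)!/(3!·2!) = 10.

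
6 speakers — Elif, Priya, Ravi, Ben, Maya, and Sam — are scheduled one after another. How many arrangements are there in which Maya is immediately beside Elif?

240

Glue Maya and Elif into one block (2 internal orders), leaving 5 units to arrange in a row.
That gives 2 × 5! = 2 × 120 = 240.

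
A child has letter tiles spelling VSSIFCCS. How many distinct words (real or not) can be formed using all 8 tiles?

VSSIFCCS has 8 letters with C appearing twice and S appearing 3 times.
Dividing 8! = 40320 by 3!·2! = 12 for the repeated letters gives 3360.

3360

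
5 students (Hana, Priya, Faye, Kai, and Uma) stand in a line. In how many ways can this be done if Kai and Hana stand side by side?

Treat {Kai, Hana} as a single unit. There are 4 units to order, and the pair itself can be ordered 2 ways.
So the count is 2·(4)! = 48.

48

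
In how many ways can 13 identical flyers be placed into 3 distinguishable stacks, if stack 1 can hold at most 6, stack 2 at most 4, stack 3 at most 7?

Without the upper bounds there are C(15,2) = 105 ways to split 13 among 3 stacks.
Subtract solutions that violate a single cap (substitute x_i' = x_i − (cap_i+1)): x_1 ≥ 7 gives C(8,2) = 28; x_2 ≥ 5 gives C(10,2) = 45; x_3 ≥ 8 gives C(7,2) = 21. Together 94.
Add back pairs where two caps are both exceeded: 3 + 0 + 1 = 4.
By inclusion–exclusion the count is 105 − 94 + 4 = 15.

15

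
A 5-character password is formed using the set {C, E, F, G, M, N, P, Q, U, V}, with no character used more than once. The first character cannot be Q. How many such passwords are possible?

The first character has 10−1 = 9 choices (anything except Q).
The remaining 4 characters are filled from the other 9 symbols without repetition: 9 × 8 × 7 × 6 = 3024.
Total: 9 × 3024 = 27216.

27216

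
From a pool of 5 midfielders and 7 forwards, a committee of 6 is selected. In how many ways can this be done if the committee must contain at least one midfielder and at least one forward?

917

Total 6-person selections from all 12: C(12,6) = 924.
Selections missing a whole group: no midfielders → C(7,6) = 7; no forwards → C(5,6) = 0.
Both groups omitted at once is impossible, so 924 − 7 = 917.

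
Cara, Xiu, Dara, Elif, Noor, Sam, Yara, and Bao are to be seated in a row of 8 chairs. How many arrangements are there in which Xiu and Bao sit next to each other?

10080

Place the 6 others and the Xiu-Bao pair as 7 objects in a line; the pair has 2 internal arrangements.
That gives 2 × 7! = 2 × 5040 = 10080.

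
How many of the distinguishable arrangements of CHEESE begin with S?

With the first slot taken by S, it remains to arrange the other 5 letters (CHEEE).
Those 5 letters have E appearing 3 times, giving (5)!/(3!) = 20.

20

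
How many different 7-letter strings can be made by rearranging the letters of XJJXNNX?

The 7 letters of XJJXNNX have repeats: J appearing twice, N appearing twice, and X appearing 3 times.
Dividing 7! = 5040 by 3!·2!·2! = 24 for the repeated letters gives 210.

210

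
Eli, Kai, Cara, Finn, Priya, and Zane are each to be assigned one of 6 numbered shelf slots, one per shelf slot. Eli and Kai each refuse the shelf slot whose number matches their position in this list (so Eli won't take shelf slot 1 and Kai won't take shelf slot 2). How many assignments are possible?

Let Aᵢ (for i ∈ {1, 2}) be the placements that put person i in their forbidden shelf slot. Any j of these fix j positions, leaving (6−j)! ways to fill the rest, and there are C(2,j) ways to pick which j.
By inclusion–exclusion, the number of valid placements is Σ_{j=0}^{2} (−1)^j C(2,j)·(6−j)!.
Computing: 720 − 240 + 24 = 504.

504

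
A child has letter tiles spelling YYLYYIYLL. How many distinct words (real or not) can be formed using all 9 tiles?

504

YYLYYIYLL has 9 letters with L appearing 3 times and Y appearing 5 times.
Dividing 9! = 362880 by 5!·3! = 720 for the repeated letters gives 504.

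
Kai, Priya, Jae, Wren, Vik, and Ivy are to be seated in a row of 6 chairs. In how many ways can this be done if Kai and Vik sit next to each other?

Glue Kai and Vik into one block (2 internal orders), leaving 5 units to arrange in a row.
So the count is 2·(5)! = 240.

240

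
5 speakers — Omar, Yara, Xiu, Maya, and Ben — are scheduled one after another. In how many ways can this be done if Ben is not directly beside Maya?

72

Of the 5! = 120 arrangements, those with Ben and Maya adjacent number 2 × 4! = 48 (treat the pair as a block with 2 internal orders).
So 120 − 48 = 72 arrangements keep them apart.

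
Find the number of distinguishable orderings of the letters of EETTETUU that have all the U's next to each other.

Treat the 2 copies of U as a single block. The multiset to arrange is then {UU, E, E, E, T, T, T}, 7 items in all.
That gives (7)!/(3!·3!) = 140 arrangements.

140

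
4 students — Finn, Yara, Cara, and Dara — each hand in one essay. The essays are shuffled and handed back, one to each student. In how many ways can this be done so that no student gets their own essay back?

Count assignments avoiding every fixed point. For any j of the 4 students fixed to their own essay, the other 4−j can be arranged in (4−j)! ways.
By inclusion–exclusion this is Σ_{j=0}^{4} (−1)^j C(4,j)·(4−j)!.
Computing: 24 − 24 + 12 − 4 + 1 = 9.

9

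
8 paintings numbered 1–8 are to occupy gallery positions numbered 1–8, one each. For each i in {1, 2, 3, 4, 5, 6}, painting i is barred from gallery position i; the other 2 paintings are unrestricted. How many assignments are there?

18806

Let Aᵢ (for 1 ≤ i ≤ 6) be the placements that put painting i in its forbidden gallery position. Any j of these fix j positions, leaving (8−j)! ways to fill the rest, and there are C(6,j) ways to pick which j.
By inclusion–exclusion, the number of valid placements is Σ_{j=0}^{6} (−1)^j C(6,j)·(8−j)!.
Computing: 40320 − 30240 + 10800 − 2400 + 360 − 36 + 2 = 18806.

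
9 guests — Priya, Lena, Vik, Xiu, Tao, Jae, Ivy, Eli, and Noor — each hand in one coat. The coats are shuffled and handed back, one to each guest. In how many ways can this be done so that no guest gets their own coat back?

This is the derangement count D_9: permutations of 9 items with no fixed point.
By inclusion–exclusion this is Σ_{j=0}^{9} (−1)^j C(9,j)·(9−j)!.
Computing: 362880 − 362880 + 181440 − 60480 + 15120 − 3024 + 504 − 72 + 9 − 1 = 133496.

133496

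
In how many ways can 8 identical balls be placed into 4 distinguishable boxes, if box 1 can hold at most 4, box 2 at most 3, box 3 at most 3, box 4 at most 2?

29

Without the upper bounds there are C(11,3) = 165 ways to split 8 among 4 boxes.
Subtract solutions that violate a single cap (substitute x_i' = x_i − (cap_i+1)): x_1 ≥ 5 gives C(6,3) = 20; x_2 ≥ 4 gives C(7,3) = 35; x_3 ≥ 4 gives C(7,3) = 35; x_4 ≥ 3 gives C(8,3) = 56. Together 146.
Add back pairs where two caps are both exceeded: 0 + 0 + 1 + 1 + 4 + 4 = 10.
By inclusion–exclusion the count is 165 − 146 + 10 = 29.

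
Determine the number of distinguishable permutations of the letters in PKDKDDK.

140

Letter multiplicities in PKDKDDK: D×3, K×3, P×1.
So there are 7! / (3!·3!) = 140 distinguishable arrangements.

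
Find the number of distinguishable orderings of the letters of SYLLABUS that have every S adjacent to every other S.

Treat the 2 copies of S as a single block. The multiset to arrange is then {SS, A, B, L, L, U, Y}, 7 items in all.
That gives (7)!/(2!) = 2520 arrangements.

2520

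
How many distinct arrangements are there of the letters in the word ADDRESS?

1260

Letter multiplicities in ADDRESS: A×1, D×2, E×1, R×1, S×2.
Dividing 7! = 5040 by 2!·2! = 4 for the repeated letters gives 1260.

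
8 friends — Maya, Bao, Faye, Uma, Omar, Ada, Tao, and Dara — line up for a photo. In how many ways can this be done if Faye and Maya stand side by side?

10080

Place the 6 others and the Faye-Maya pair as 7 objects in a line; the pair has 2 internal arrangements.
That gives 2 × 7! = 2 × 5040 = 10080.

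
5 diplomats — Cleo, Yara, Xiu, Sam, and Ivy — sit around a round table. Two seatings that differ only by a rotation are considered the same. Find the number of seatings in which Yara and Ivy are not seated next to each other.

All circular seatings of 5 people number (4)! = 24.
Seatings with Yara beside Ivy: treat them as a block with 2 internal orders, giving 2 × (3)! = 12.
Subtracting, 24 − 12 = 12.

12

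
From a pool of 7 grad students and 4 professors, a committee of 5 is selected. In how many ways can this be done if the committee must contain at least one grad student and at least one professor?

With no constraint there are C(11,5) = 462 possible selections.
Subtract selections that omit an entire group: no grad students → C(4,5) = 0; no professors → C(7,5) = 21.
Both groups omitted at once is impossible, so 462 − 21 = 441.

441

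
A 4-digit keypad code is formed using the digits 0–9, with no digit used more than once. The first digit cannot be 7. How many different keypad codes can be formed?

The first digit has 10−1 = 9 choices (anything except 7).
The remaining 3 digits are filled from the other 9 symbols without repetition: 9 × 8 × 7 = 504.
Total: 9 × 504 = 4536.

4536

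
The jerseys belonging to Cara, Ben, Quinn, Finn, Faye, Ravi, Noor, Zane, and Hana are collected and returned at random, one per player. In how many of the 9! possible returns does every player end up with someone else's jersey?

133496

Count assignments avoiding every fixed point. For any j of the 9 players fixed to their old jersey, the other 9−j can be arranged in (9−j)! ways.
By inclusion–exclusion this is Σ_{j=0}^{9} (−1)^j C(9,j)·(9−j)!.
Computing: 362880 − 362880 + 181440 − 60480 + 15120 − 3024 + 504 − 72 + 9 − 1 = 133496.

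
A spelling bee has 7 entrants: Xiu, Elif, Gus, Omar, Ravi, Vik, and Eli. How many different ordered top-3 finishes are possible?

210

This is an ordered selection of 3 from 7: P(7,3).
That gives 7 × 6 × 5 = 210.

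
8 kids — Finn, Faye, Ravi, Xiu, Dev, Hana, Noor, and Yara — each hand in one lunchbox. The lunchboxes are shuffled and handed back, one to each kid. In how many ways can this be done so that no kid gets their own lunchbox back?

This is the derangement count D_8: permutations of 8 items with no fixed point.
By inclusion–exclusion this is Σ_{j=0}^{8} (−1)^j C(8,j)·(8−j)!.
Computing: 40320 − 40320 + 20160 − 6720 + 1680 − 336 + 56 − 8 + 1 = 14833.

14833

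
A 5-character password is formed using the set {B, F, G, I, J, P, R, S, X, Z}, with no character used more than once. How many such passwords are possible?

With no repetition, fill the 5 characters in order: 10 choices, then 9, down to 6.
10 × 9 × 8 × 7 × 6 = 30240.

30240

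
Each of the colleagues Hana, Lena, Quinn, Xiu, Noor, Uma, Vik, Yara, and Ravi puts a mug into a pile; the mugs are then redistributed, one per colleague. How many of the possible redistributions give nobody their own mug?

Count assignments avoiding every fixed point. For any j of the 9 colleagues fixed to their own mug, the other 9−j can be arranged in (9−j)! ways.
By inclusion–exclusion this is Σ_{j=0}^{9} (−1)^j C(9,j)·(9−j)!.
Computing: 362880 − 362880 + 181440 − 60480 + 15120 − 3024 + 504 − 72 + 9 − 1 = 133496.

133496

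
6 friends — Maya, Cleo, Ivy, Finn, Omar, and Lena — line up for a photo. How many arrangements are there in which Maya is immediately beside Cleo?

240

Glue Maya and Cleo into one block (2 internal orders), leaving 5 units to arrange in a row.
So the count is 2·(5)! = 240.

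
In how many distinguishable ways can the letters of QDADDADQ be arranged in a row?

Letter multiplicities in QDADDADQ: A×2, D×4, Q×2.
The number of distinct arrangements is 8!/(4!·2!·2!) = 40320/96 = 420.

420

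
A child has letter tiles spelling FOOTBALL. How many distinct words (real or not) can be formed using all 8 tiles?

10080

The 8 letters of FOOTBALL have repeats: L appearing twice and O appearing twice.
Dividing 8! = 40320 by 2!·2! = 4 for the repeated letters gives 10080.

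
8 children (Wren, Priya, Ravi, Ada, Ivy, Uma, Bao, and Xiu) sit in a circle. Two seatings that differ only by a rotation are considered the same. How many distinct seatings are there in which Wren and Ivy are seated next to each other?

Treat {Wren, Ivy} as one unit (2 internal orders) and seat the resulting 7 units around the table: (6)! circular arrangements.
So 2 × (6)! = 2 × 720 = 1440.

1440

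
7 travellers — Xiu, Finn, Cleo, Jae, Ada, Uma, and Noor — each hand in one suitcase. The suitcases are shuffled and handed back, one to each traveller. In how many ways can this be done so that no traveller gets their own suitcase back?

1854

Count assignments avoiding every fixed point. For any j of the 7 travellers fixed to their own suitcase, the other 7−j can be arranged in (7−j)! ways.
By inclusion–exclusion this is Σ_{j=0}^{7} (−1)^j C(7,j)·(7−j)!.
Computing: 5040 − 5040 + 2520 − 840 + 210 − 42 + 7 − 1 = 1854.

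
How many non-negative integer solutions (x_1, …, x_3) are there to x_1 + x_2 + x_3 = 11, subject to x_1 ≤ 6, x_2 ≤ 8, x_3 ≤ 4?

Without the upper bounds there are C(13,2) = 78 ways to split 11 among 3 variables.
Subtract solutions that violate a single cap (substitute x_i' = x_i − (cap_i+1)): x_1 ≥ 7 gives C(6,2) = 15; x_2 ≥ 9 gives C(4,2) = 6; x_3 ≥ 5 gives C(8,2) = 28. Together 49.
No two caps can be exceeded simultaneously, so the pair terms are all 0.
By inclusion–exclusion the count is 78 − 49 + 0 = 29.

29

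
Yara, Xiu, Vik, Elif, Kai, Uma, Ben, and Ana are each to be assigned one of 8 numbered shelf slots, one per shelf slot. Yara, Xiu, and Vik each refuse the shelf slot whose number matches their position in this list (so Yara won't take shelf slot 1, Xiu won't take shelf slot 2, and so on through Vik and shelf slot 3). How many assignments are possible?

Let Aᵢ (for i ∈ {1, 2, 3}) be the placements that put person i in their forbidden shelf slot. Any j of these fix j positions, leaving (8−j)! ways to fill the rest, and there are C(3,j) ways to pick which j.
By inclusion–exclusion, the number of valid placements is Σ_{j=0}^{3} (−1)^j C(3,j)·(8−j)!.
Computing: 40320 − 15120 + 2160 − 120 = 27240.

27240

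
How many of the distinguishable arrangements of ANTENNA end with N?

180

Fix N in the last position and arrange the remaining 6 letters.
Those 6 letters have A appearing twice and N appearing twice, giving (6)!/(2!·2!) = 180.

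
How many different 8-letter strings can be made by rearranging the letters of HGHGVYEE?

5040

The 8 letters of HGHGVYEE have repeats: E appearing twice, G appearing twice, and H appearing twice.
So there are 8! / (2!·2!·2!) = 5040 distinguishable arrangements.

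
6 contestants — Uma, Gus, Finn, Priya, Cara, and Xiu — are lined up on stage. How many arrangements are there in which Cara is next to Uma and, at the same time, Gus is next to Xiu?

96

Treat {Cara,Uma} as one block (2 orders) and {Gus,Xiu} as another (2 orders).
That leaves 4 units to arrange: 2 × 2 × 4! = 4 × 24 = 96.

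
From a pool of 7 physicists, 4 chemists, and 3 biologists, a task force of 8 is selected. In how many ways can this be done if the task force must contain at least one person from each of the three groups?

With no constraint there are C(14,8) = 3003 possible selections.
Selections missing a whole group: no physicists → C(7,8) = 0; no chemists → C(10,8) = 45; no biologists → C(11,8) = 165.
Add back selections omitting two groups (i.e. drawn from a single group): C(7,8) + C(4,8) + C(3,8) = 0.
By inclusion–exclusion: 3003 − 210 + 0 = 2793.

2793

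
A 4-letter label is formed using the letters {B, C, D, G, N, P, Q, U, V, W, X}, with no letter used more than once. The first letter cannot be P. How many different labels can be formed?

7200

The first letter has 11−1 = 10 choices (anything except P).
The remaining 3 letters are filled from the other 10 symbols without repetition: 10 × 9 × 8 = 720.
Total: 10 × 720 = 7200.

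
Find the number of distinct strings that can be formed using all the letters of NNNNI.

5

NNNNI has 5 letters with N appearing 4 times.
The number of distinct arrangements is 5!/(4!) = 120/24 = 5.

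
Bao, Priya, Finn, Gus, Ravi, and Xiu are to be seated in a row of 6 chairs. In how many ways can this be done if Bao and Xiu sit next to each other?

Treat {Bao, Xiu} as a single unit. There are 5 units to order, and the pair itself can be ordered 2 ways.
So the count is 2·(5)! = 240.

240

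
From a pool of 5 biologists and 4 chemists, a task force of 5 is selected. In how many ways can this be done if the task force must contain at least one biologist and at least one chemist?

Unrestricted: C(9,5) = 126 ways to pick any 5 of the 9.
Subtract selections that omit an entire group: no biologists → C(4,5) = 0; no chemists → C(5,5) = 1.
Both groups omitted at once is impossible, so 126 − 1 = 125.

125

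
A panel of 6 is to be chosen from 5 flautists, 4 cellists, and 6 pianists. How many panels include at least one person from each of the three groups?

4250

Total 6-person selections from all 15: C(15,6) = 5005.
Selections missing a whole group: no flautists → C(10,6) = 210; no cellists → C(11,6) = 462; no pianists → C(9,6) = 84.
Add back selections omitting two groups (i.e. drawn from a single group): C(5,6) + C(4,6) + C(6,6) = 1.
By inclusion–exclusion: 5005 − 756 + 1 = 4250.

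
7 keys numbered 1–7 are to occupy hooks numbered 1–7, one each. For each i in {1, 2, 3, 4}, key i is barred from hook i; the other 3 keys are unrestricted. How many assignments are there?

Let Aᵢ (for 1 ≤ i ≤ 4) be the placements that put key i in its forbidden hook. Any j of these fix j positions, leaving (7−j)! ways to fill the rest, and there are C(4,j) ways to pick which j.
By inclusion–exclusion, the number of valid placements is Σ_{j=0}^{4} (−1)^j C(4,j)·(7−j)!.
Computing: 5040 − 2880 + 720 − 96 + 6 = 2790.

2790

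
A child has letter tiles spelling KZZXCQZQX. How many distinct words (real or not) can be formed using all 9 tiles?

The 9 letters of KZZXCQZQX have repeats: Q appearing twice, X appearing twice, and Z appearing 3 times.
Dividing 9! = 362880 by 3!·2!·2! = 24 for the repeated letters gives 15120.

15120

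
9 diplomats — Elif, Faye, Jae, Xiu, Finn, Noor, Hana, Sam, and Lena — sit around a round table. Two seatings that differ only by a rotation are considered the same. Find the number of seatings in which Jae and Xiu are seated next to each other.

Treat {Jae, Xiu} as one unit (2 internal orders) and seat the resulting 8 units around the table: (7)! circular arrangements.
So 2 × (7)! = 2 × 5040 = 10080.

10080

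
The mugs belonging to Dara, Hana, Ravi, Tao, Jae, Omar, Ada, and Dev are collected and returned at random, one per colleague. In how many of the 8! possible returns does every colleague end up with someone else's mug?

14833

Let Aᵢ be the assignments in which colleague i gets their own mug. We want the size of the complement of A₁∪…∪A_8.
By inclusion–exclusion this is Σ_{j=0}^{8} (−1)^j C(8,j)·(8−j)!.
Computing: 40320 − 40320 + 20160 − 6720 + 1680 − 336 + 56 − 8 + 1 = 14833.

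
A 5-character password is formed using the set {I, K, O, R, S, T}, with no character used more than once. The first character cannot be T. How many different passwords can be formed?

600

The first character has 6−1 = 5 choices (anything except T).
The remaining 4 characters are filled from the other 5 symbols without repetition: 5 × 4 × 3 × 2 = 120.
Total: 5 × 120 = 600.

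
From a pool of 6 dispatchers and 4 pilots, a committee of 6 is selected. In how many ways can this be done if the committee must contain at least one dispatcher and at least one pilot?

Unrestricted: C(10,6) = 210 ways to pick any 6 of the 10.
Subtract selections that omit an entire group: no dispatchers → C(4,6) = 0; no pilots → C(6,6) = 1.
Both groups omitted at once is impossible, so 210 − 1 = 209.

209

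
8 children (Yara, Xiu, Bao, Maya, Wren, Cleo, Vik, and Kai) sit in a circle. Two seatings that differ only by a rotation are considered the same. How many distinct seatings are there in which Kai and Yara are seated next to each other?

Treat {Kai, Yara} as one unit (2 internal orders) and seat the resulting 7 units around the table: (6)! circular arrangements.
So 2 × (6)! = 2 × 720 = 1440.

1440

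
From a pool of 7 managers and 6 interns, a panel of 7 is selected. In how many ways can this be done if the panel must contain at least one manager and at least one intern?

1715

Unrestricted: C(13,7) = 1716 ways to pick any 7 of the 13.
Subtract selections that omit an entire group: no managers → C(6,7) = 0; no interns → C(7,7) = 1.
Both groups omitted at once is impossible, so 1716 − 1 = 1715.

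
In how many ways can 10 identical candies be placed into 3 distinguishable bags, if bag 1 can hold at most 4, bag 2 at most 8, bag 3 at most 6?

32

By stars and bars, unrestricted non-negative solutions to x_1+…+x_3 = 10 number C(10+2,2) = 66.
Subtract solutions that violate a single cap (substitute x_i' = x_i − (cap_i+1)): x_1 ≥ 5 gives C(7,2) = 21; x_2 ≥ 9 gives C(3,2) = 3; x_3 ≥ 7 gives C(5,2) = 10. Together 34.
No two caps can be exceeded simultaneously, so the pair terms are all 0.
By inclusion–exclusion the count is 66 − 34 + 0 = 32.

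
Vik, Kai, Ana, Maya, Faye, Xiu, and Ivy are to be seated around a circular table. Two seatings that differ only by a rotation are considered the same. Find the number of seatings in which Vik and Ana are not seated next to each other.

480

All circular seatings of 7 people number (6)! = 720.
Those with Vik next to Ana: fuse the pair into one unit and seat 6 units around a circle — 2·(5)! = 240.
Subtracting, 720 − 240 = 480.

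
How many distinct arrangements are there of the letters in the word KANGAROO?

10080

The 8 letters of KANGAROO have repeats: A appearing twice and O appearing twice.
The number of distinct arrangements is 8!/(2!·2!) = 40320/4 = 10080.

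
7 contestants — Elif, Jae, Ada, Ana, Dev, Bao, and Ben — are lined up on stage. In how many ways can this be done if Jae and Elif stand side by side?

1440

Glue Jae and Elif into one block (2 internal orders), leaving 6 units to arrange in a row.
That gives 2 × 6! = 2 × 720 = 1440.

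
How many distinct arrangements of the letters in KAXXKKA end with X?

60

With the last slot taken by X, it remains to arrange the other 6 letters (KAXKKA).
Those 6 letters have A appearing twice and K appearing 3 times, giving (6)!/(3!·2!) = 60.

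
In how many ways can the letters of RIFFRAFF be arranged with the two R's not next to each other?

Total arrangements of RIFFRAFF: 8!/(4!·2!) = 840.
If the two R's are adjacent, glue them into one block, leaving 7 items to arrange: (7)!/(4!) = 210 ways.
Subtracting, 840 − 210 = 630 arrangements keep the R's apart.

630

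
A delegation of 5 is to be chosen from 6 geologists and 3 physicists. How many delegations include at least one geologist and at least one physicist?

120

Unrestricted: C(9,5) = 126 ways to pick any 5 of the 9.
Subtract selections that omit an entire group: no geologists → C(3,5) = 0; no physicists → C(6,5) = 6.
Both groups omitted at once is impossible, so 126 − 6 = 120.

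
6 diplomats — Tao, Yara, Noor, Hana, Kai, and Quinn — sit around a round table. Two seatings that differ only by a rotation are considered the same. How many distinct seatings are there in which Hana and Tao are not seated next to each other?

72

All circular seatings of 6 people number (5)! = 120.
Seatings with Hana beside Tao: treat them as a block with 2 internal orders, giving 2 × (4)! = 48.
Subtracting, 120 − 48 = 72.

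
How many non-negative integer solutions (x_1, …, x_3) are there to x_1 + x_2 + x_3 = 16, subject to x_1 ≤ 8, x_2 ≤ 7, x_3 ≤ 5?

15

By stars and bars, unrestricted non-negative solutions to x_1+…+x_3 = 16 number C(16+2,2) = 153.
Subtract solutions that violate a single cap (substitute x_i' = x_i − (cap_i+1)): x_1 ≥ 9 gives C(9,2) = 36; x_2 ≥ 8 gives C(10,2) = 45; x_3 ≥ 6 gives C(12,2) = 66. Together 147.
Add back pairs where two caps are both exceeded: 0 + 3 + 6 = 9.
By inclusion–exclusion the count is 153 − 147 + 9 = 15.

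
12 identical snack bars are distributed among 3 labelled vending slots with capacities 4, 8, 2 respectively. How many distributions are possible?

Without the upper bounds there are C(14,2) = 91 ways to split 12 among 3 vending slots.
Subtract solutions that violate a single cap (substitute x_i' = x_i − (cap_i+1)): x_1 ≥ 5 gives C(9,2) = 36; x_2 ≥ 9 gives C(5,2) = 10; x_3 ≥ 3 gives C(11,2) = 55. Together 101.
Add back pairs where two caps are both exceeded: 0 + 15 + 1 = 16.
By inclusion–exclusion the count is 91 − 101 + 16 = 6.

6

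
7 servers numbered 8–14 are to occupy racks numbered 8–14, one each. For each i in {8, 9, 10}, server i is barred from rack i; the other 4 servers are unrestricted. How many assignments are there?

Let Aᵢ (for i ∈ {8, 9, 10}) be the placements that put server i in its forbidden rack. Any j of these fix j positions, leaving (7−j)! ways to fill the rest, and there are C(3,j) ways to pick which j.
By inclusion–exclusion, the number of valid placements is Σ_{j=0}^{3} (−1)^j C(3,j)·(7−j)!.
Computing: 5040 − 2160 + 360 − 24 = 3216.

3216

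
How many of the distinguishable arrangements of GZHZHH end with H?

With the last slot taken by H, it remains to arrange the other 5 letters (GZZHH).
Those 5 letters have H appearing twice and Z appearing twice, giving (5)!/(2!·2!) = 30.

30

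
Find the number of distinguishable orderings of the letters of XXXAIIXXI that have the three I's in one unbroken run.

Treat the 3 copies of I as a single block. The multiset to arrange is then {III, A, X, X, X, X, X}, 7 items in all.
That gives (7)!/(5!) = 42 arrangements.

42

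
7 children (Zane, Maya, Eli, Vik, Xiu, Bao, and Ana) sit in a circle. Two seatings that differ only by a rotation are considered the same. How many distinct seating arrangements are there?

Fix one person's seat to break rotational symmetry; the remaining 6 people can be arranged in (6)! = 720 ways.

720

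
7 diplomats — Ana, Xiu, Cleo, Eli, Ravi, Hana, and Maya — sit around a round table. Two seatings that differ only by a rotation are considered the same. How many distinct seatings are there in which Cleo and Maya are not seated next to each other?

Without the restriction there are (6)! = 720 seatings.
Seatings with Cleo beside Maya: treat them as a block with 2 internal orders, giving 2 × (5)! = 240.
Subtracting, 720 − 240 = 480.

480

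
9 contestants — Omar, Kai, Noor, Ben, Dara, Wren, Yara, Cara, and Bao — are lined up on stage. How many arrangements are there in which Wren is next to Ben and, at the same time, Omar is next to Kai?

20160

Treat {Wren,Ben} as one block (2 orders) and {Omar,Kai} as another (2 orders).
That leaves 7 units to arrange: 2 × 2 × 7! = 4 × 5040 = 20160.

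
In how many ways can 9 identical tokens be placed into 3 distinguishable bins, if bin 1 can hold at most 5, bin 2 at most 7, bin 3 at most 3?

By stars and bars, unrestricted non-negative solutions to x_1+…+x_3 = 9 number C(9+2,2) = 55.
Subtract solutions that violate a single cap (substitute x_i' = x_i − (cap_i+1)): x_1 ≥ 6 gives C(5,2) = 10; x_2 ≥ 8 gives C(3,2) = 3; x_3 ≥ 4 gives C(7,2) = 21. Together 34.
No two caps can be exceeded simultaneously, so the pair terms are all 0.
By inclusion–exclusion the count is 55 − 34 + 0 = 21.

21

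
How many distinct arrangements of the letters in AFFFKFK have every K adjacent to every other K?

30

Treat the 2 copies of K as a single block. The multiset to arrange is then {KK, A, F, F, F, F}, 6 items in all.
That gives (6)!/(4!) = 30 arrangements.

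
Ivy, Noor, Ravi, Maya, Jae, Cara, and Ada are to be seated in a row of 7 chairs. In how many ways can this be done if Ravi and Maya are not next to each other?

3600

There are 7! = 5040 arrangements in all. If Ravi and Maya are adjacent, merging them into one block gives 2·(6)! = 1440 arrangements.
So 5040 − 1440 = 3600 arrangements keep them apart.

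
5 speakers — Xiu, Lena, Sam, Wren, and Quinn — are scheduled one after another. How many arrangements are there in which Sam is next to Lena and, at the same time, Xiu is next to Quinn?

24

Treat {Sam,Lena} as one block (2 orders) and {Xiu,Quinn} as another (2 orders).
That leaves 3 units to arrange: 2 × 2 × 3! = 4 × 6 = 24.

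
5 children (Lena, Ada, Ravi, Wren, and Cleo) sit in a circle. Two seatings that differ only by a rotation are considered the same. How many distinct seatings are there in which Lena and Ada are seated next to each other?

12

Glue Lena and Ada into a block (2 internal orders). Seating 4 units around a circle gives (3)! arrangements.
So 2 × (3)! = 2 × 6 = 12.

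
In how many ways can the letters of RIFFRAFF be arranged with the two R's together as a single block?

Treat the 2 copies of R as a single block. The multiset to arrange is then {RR, A, F, F, F, F, I}, 7 items in all.
That gives (7)!/(4!) = 210 arrangements.

210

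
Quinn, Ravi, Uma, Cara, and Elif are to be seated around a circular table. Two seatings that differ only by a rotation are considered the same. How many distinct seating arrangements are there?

24

Around a circle, 5 distinct people have 5!/5 = (4)! = 24 rotationally distinct seatings.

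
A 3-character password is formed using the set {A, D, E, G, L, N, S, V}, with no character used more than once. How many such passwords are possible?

With no repetition, fill the 3 characters in order: 8 choices, then 7, down to 6.
8 × 7 × 6 = 336.

336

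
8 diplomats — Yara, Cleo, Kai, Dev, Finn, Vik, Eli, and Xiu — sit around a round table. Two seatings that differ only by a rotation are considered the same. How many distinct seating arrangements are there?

5040

Around a circle, 8 distinct people have 8!/8 = (7)! = 5040 rotationally distinct seatings.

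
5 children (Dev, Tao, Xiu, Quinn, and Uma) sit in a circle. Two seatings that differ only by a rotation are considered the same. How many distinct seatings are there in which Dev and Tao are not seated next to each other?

All circular seatings of 5 people number (4)! = 24.
Those with Dev next to Tao: fuse the pair into one unit and seat 4 units around a circle — 2·(3)! = 12.
Subtracting, 24 − 12 = 12.

12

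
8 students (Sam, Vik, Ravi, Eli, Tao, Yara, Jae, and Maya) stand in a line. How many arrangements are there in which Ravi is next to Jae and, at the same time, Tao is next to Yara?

Treat {Ravi,Jae} as one block (2 orders) and {Tao,Yara} as another (2 orders).
That leaves 6 units to arrange: 2 × 2 × 6! = 4 × 720 = 2880.

2880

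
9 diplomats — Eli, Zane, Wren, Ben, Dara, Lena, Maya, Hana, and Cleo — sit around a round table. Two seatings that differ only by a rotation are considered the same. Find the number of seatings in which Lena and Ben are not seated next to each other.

30240

Without the restriction there are (8)! = 40320 seatings.
Those with Lena next to Ben: fuse the pair into one unit and seat 8 units around a circle — 2·(7)! = 10080.
Subtracting, 40320 − 10080 = 30240.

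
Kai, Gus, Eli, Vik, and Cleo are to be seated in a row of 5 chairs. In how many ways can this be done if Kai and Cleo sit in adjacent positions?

48

Place the 3 others and the Kai-Cleo pair as 4 objects in a line; the pair has 2 internal arrangements.
So the count is 2·(4)! = 48.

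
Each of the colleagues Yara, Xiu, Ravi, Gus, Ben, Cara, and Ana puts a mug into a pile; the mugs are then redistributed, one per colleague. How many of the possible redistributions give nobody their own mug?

This is the derangement count D_7: permutations of 7 items with no fixed point.
By inclusion–exclusion this is Σ_{j=0}^{7} (−1)^j C(7,j)·(7−j)!.
Computing: 5040 − 5040 + 2520 − 840 + 210 − 42 + 7 − 1 = 1854.

1854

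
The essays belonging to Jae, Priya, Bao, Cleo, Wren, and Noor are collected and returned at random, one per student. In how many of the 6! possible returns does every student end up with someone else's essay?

Count assignments avoiding every fixed point. For any j of the 6 students fixed to their own essay, the other 6−j can be arranged in (6−j)! ways.
By inclusion–exclusion this is Σ_{j=0}^{6} (−1)^j C(6,j)·(6−j)!.
Computing: 720 − 720 + 360 − 120 + 30 − 6 + 1 = 265.

265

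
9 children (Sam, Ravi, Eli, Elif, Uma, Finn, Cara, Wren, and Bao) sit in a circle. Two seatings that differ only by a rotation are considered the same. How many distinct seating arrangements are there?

40320

Around a circle, 9 distinct people have 9!/9 = (8)! = 40320 rotationally distinct seatings.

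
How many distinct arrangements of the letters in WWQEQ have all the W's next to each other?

Treat the 2 copies of W as a single block. The multiset to arrange is then {WW, E, Q, Q}, 4 items in all.
That gives (4)!/(2!) = 12 arrangements.

12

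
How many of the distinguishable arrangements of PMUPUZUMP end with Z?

560

Fix Z in the last position and arrange the remaining 8 letters.
Those 8 letters have M appearing twice, P appearing 3 times, and U appearing 3 times, giving (8)!/(3!·3!·2!) = 560.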